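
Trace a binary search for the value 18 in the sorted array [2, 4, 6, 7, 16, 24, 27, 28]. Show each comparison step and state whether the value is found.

Binary search for 18 in [2, 4, 6, 7, 16, 24, 27, 28]:

lo=0, hi=7, mid=3, arr[mid]=7 -> 7 < 18, search right half
lo=4, hi=7, mid=5, arr[mid]=24 -> 24 > 18, search left half
lo=4, hi=4, mid=4, arr[mid]=16 -> 16 < 18, search right half
lo=5 > hi=4, target 18 not found

Binary search determines that 18 is not in the array after 3 comparisons. The search space was exhausted without finding the target.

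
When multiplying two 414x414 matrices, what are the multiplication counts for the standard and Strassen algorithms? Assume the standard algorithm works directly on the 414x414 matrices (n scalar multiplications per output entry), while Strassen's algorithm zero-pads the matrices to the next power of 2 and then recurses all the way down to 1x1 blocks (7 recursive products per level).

Matrix multiplication for 414x414 matrices:

Strassen's algorithm requires power-of-2 dimensions. Pad 414x414 to 512x512 (next power of 2).

Standard algorithm: 414^3 = 70957944 multiplications
Strassen's algorithm: 7^(log2(512)) = 7^9 = 40353607 multiplications
Savings: 70957944 - 40353607 = 30604337 multiplications

Standard: 70957944 multiplications (414^3). Strassen: 40353607 multiplications (7^9, after padding to 512x512). Strassen reduces 8 recursive multiplications to 7 at each level.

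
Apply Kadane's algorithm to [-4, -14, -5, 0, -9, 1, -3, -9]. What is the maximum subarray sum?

Using Kadane's algorithm on [-4, -14, -5, 0, -9, 1, -3, -9]:

Scanning through the array:
Position 1 (value -14): max_ending_here = -14, max_so_far = -4
Position 2 (value -5): max_ending_here = -5, max_so_far = -4
Position 3 (value 0): max_ending_here = 0, max_so_far = 0
Position 4 (value -9): max_ending_here = -9, max_so_far = 0
Position 5 (value 1): max_ending_here = 1, max_so_far = 1
Position 6 (value -3): max_ending_here = -2, max_so_far = 1
Position 7 (value -9): max_ending_here = -9, max_so_far = 1

Maximum subarray: [1]
Maximum sum: 1

The maximum subarray is [1] with sum 1. This subarray runs from index 5 to index 5.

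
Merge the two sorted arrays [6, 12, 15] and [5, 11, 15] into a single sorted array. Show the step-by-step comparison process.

Merging process:

Compare 6 vs 5: take 5 from right. Merged: [5]
Compare 6 vs 11: take 6 from left. Merged: [5, 6]
Compare 12 vs 11: take 11 from right. Merged: [5, 6, 11]
Compare 12 vs 15: take 12 from left. Merged: [5, 6, 11, 12]
Compare 15 vs 15: take 15 from left. Merged: [5, 6, 11, 12, 15]
Append remaining from right: [15]. Merged: [5, 6, 11, 12, 15, 15]

Final merged array: [5, 6, 11, 12, 15, 15]
Total comparisons: 5

The merged array is [5, 6, 11, 12, 15, 15], requiring 5 comparisons. The merge step runs in O(n) time where n is the total number of elements.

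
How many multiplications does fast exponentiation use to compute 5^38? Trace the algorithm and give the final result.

Computing 5^38 by squaring (build up from 5^1; each line after the first costs one multiplication):

5^1 = 5
5^2 = (5^1)^2 = 5^2 = 25
5^4 = (5^2)^2 = 25^2 = 625
5^8 = (5^4)^2 = 625^2 = 390625
5^9 = 5 * 5^8 = 5 * 390625 = 1953125
5^18 = (5^9)^2 = 1953125^2 = 3814697265625
5^19 = 5 * 5^18 = 5 * 3814697265625 = 19073486328125
5^38 = (5^19)^2 = 19073486328125^2 = 363797880709171295166015625

Result: 363797880709171295166015625
Multiplications needed: 7 (7 lines after 5^1)

5^38 = 363797880709171295166015625. Using exponentiation by squaring, this requires 7 multiplications. The key idea: if the exponent is even, square the half-power; if odd, multiply by the base once.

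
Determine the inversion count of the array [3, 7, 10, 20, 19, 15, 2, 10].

Finding inversions in [3, 7, 10, 20, 19, 15, 2, 10]:

(0, 6): arr[0]=3 > arr[6]=2
(1, 6): arr[1]=7 > arr[6]=2
(2, 6): arr[2]=10 > arr[6]=2
(3, 4): arr[3]=20 > arr[4]=19
(3, 5): arr[3]=20 > arr[5]=15
(3, 6): arr[3]=20 > arr[6]=2
(3, 7): arr[3]=20 > arr[7]=10
(4, 5): arr[4]=19 > arr[5]=15
(4, 6): arr[4]=19 > arr[6]=2
(4, 7): arr[4]=19 > arr[7]=10
(5, 6): arr[5]=15 > arr[6]=2
(5, 7): arr[5]=15 > arr[7]=10

Total inversions: 12

The array has 12 inversion(s): (0,6), (1,6), (2,6), (3,4), (3,5), (3,6), (3,7), (4,5), (4,6), (4,7), (5,6), (5,7). Each pair (i,j) satisfies i < j and arr[i] > arr[j].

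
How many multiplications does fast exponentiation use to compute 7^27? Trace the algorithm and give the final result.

Computing 7^27 by squaring (build up from 7^1; each line after the first costs one multiplication):

7^1 = 7
7^2 = (7^1)^2 = 7^2 = 49
7^3 = 7 * 7^2 = 7 * 49 = 343
7^6 = (7^3)^2 = 343^2 = 117649
7^12 = (7^6)^2 = 117649^2 = 13841287201
7^13 = 7 * 7^12 = 7 * 13841287201 = 96889010407
7^26 = (7^13)^2 = 96889010407^2 = 9387480337647754305649
7^27 = 7 * 7^26 = 7 * 9387480337647754305649 = 65712362363534280139543

Result: 65712362363534280139543
Multiplications needed: 7 (7 lines after 7^1)

7^27 = 65712362363534280139543. Using exponentiation by squaring, this requires 7 multiplications. The key idea: if the exponent is even, square the half-power; if odd, multiply by the base once.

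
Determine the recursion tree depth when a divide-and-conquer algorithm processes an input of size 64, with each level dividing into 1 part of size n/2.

For divide and conquer with division factor 2:

Problem sizes at each level:
Level 0: 64
Level 1: 32
Level 2: 16
Level 3: 8
Level 4: 4
Level 5: 2
Level 6: 1

The root is level 0 and the size-1 base case is level 6 (the tree spans levels 0 through 6, i.e. 7 levels counting the root), so the depth is the number of divisions: log_2(64) = 6

The recursion tree depth is log_2(64) = 6. At each level, the problem size is divided by 2, so it takes 6 divisions to reduce to a base case of size 1. The algorithm makes 1 recursive call at each level.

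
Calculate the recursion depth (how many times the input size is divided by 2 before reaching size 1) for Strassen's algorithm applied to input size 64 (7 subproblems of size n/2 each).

For divide and conquer with division factor 2:

Problem sizes at each level:
Level 0: 64
Level 1: 32
Level 2: 16
Level 3: 8
Level 4: 4
Level 5: 2
Level 6: 1

The root is level 0 and the size-1 base case is level 6 (the tree spans levels 0 through 6, i.e. 7 levels counting the root), so the depth is the number of divisions: log_2(64) = 6

The recursion tree depth is log_2(64) = 6. At each level, the problem size is divided by 2, so it takes 6 divisions to reduce to a base case of size 1. The algorithm makes 7 recursive calls at each level.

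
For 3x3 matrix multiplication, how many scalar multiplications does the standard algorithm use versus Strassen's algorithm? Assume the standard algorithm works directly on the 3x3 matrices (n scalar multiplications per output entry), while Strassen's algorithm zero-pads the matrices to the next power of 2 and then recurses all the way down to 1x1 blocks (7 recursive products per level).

Matrix multiplication for 3x3 matrices:

Strassen's algorithm requires power-of-2 dimensions. Pad 3x3 to 4x4 (next power of 2).

Standard algorithm: 3^3 = 27 multiplications
Strassen's algorithm: 7^(log2(4)) = 7^2 = 49 multiplications
Difference: 27 - 49 = -22 (Strassen uses MORE here due to padding overhead — for small or just-over-power-of-2 n, padding can outweigh the per-level savings)

Standard: 27 multiplications (3^3). Strassen: 49 multiplications (7^2, after padding to 4x4). Strassen reduces 8 recursive multiplications to 7 at each level.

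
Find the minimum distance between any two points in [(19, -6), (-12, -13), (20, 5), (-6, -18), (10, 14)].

Computing all pairwise distances among 5 points:

d((19, -6), (-12, -13)) = 31.7805
d((19, -6), (20, 5)) = 11.0454
d((19, -6), (-6, -18)) = 27.7308
d((19, -6), (10, 14)) = 21.9317
d((-12, -13), (20, 5)) = 36.7151
d((-12, -13), (-6, -18)) = 7.8102 <-- minimum
d((-12, -13), (10, 14)) = 34.8281
d((20, 5), (-6, -18)) = 34.7131
d((20, 5), (10, 14)) = 13.4536
d((-6, -18), (10, 14)) = 35.7771

Closest pair: (-12, -13) and (-6, -18) with distance 7.8102

The closest pair is (-12, -13) and (-6, -18) with Euclidean distance 7.8102. For 5 points, brute-force pairwise comparison is shown above. For large n, the divide-and-conquer algorithm (sort by x, recurse on halves, check the dividing strip) achieves O(n log n).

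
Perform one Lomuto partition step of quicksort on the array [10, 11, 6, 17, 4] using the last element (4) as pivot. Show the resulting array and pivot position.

Lomuto partition with pivot = 4:

Initial array: [10, 11, 6, 17, 4]

arr[0]=10 > 4: no swap
arr[1]=11 > 4: no swap
arr[2]=6 > 4: no swap
arr[3]=17 > 4: no swap

Place pivot at position 0: [4, 11, 6, 17, 10]
Pivot position: 0

After partitioning with pivot 4, the array becomes [4, 11, 6, 17, 10]. The pivot is placed at index 0. All elements to the left of the pivot are <= 4, and all elements to the right are > 4.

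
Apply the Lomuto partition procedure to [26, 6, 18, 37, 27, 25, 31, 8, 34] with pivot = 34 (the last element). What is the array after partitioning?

Lomuto partition with pivot = 34:

Initial array: [26, 6, 18, 37, 27, 25, 31, 8, 34]

arr[0]=26 <= 34: swap with position 0, array becomes [26, 6, 18, 37, 27, 25, 31, 8, 34]
arr[1]=6 <= 34: swap with position 1, array becomes [26, 6, 18, 37, 27, 25, 31, 8, 34]
arr[2]=18 <= 34: swap with position 2, array becomes [26, 6, 18, 37, 27, 25, 31, 8, 34]
arr[3]=37 > 34: no swap
arr[4]=27 <= 34: swap with position 3, array becomes [26, 6, 18, 27, 37, 25, 31, 8, 34]
arr[5]=25 <= 34: swap with position 4, array becomes [26, 6, 18, 27, 25, 37, 31, 8, 34]
arr[6]=31 <= 34: swap with position 5, array becomes [26, 6, 18, 27, 25, 31, 37, 8, 34]
arr[7]=8 <= 34: swap with position 6, array becomes [26, 6, 18, 27, 25, 31, 8, 37, 34]

Place pivot at position 7: [26, 6, 18, 27, 25, 31, 8, 34, 37]
Pivot position: 7

After partitioning with pivot 34, the array becomes [26, 6, 18, 27, 25, 31, 8, 34, 37]. The pivot is placed at index 7. All elements to the left of the pivot are <= 34, and all elements to the right are > 34.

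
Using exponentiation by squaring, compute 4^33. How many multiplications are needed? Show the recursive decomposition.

Computing 4^33 by squaring (build up from 4^1; each line after the first costs one multiplication):

4^1 = 4
4^2 = (4^1)^2 = 4^2 = 16
4^4 = (4^2)^2 = 16^2 = 256
4^8 = (4^4)^2 = 256^2 = 65536
4^16 = (4^8)^2 = 65536^2 = 4294967296
4^32 = (4^16)^2 = 4294967296^2 = 18446744073709551616
4^33 = 4 * 4^32 = 4 * 18446744073709551616 = 73786976294838206464

Result: 73786976294838206464
Multiplications needed: 6 (6 lines after 4^1)

4^33 = 73786976294838206464. Using exponentiation by squaring, this requires 6 multiplications. The key idea: if the exponent is even, square the half-power; if odd, multiply by the base once.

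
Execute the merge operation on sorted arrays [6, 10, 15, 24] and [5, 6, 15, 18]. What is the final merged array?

Merging process:

Compare 6 vs 5: take 5 from right. Merged: [5]
Compare 6 vs 6: take 6 from left. Merged: [5, 6]
Compare 10 vs 6: take 6 from right. Merged: [5, 6, 6]
Compare 10 vs 15: take 10 from left. Merged: [5, 6, 6, 10]
Compare 15 vs 15: take 15 from left. Merged: [5, 6, 6, 10, 15]
Compare 24 vs 15: take 15 from right. Merged: [5, 6, 6, 10, 15, 15]
Compare 24 vs 18: take 18 from right. Merged: [5, 6, 6, 10, 15, 15, 18]
Append remaining from left: [24]. Merged: [5, 6, 6, 10, 15, 15, 18, 24]

Final merged array: [5, 6, 6, 10, 15, 15, 18, 24]
Total comparisons: 7

The merged array is [5, 6, 6, 10, 15, 15, 18, 24], requiring 7 comparisons. The merge step runs in O(n) time where n is the total number of elements.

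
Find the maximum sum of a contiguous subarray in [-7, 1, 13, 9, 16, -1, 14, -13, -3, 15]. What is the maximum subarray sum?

Using Kadane's algorithm on [-7, 1, 13, 9, 16, -1, 14, -13, -3, 15]:

Scanning through the array:
Position 1 (value 1): max_ending_here = 1, max_so_far = 1
Position 2 (value 13): max_ending_here = 14, max_so_far = 14
Position 3 (value 9): max_ending_here = 23, max_so_far = 23
Position 4 (value 16): max_ending_here = 39, max_so_far = 39
Position 5 (value -1): max_ending_here = 38, max_so_far = 39
Position 6 (value 14): max_ending_here = 52, max_so_far = 52
Position 7 (value -13): max_ending_here = 39, max_so_far = 52
Position 8 (value -3): max_ending_here = 36, max_so_far = 52
Position 9 (value 15): max_ending_here = 51, max_so_far = 52

Maximum subarray: [1, 13, 9, 16, -1, 14]
Maximum sum: 52

The maximum subarray is [1, 13, 9, 16, -1, 14] with sum 52. This subarray runs from index 1 to index 6.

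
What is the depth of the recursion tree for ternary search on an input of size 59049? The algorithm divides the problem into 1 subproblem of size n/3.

For divide and conquer with division factor 3:

Problem sizes at each level:
Level 0: 59049
Level 1: 19683
Level 2: 6561
Level 3: 2187
Level 4: 729
Level 5: 243
Level 6: 81
Level 7: 27
Level 8: 9
Level 9: 3
Level 10: 1

The root is level 0 and the size-1 base case is level 10 (the tree spans levels 0 through 10, i.e. 11 levels counting the root), so the depth is the number of divisions: log_3(59049) = 10

The recursion tree depth is log_3(59049) = 10. At each level, the problem size is divided by 3, so it takes 10 divisions to reduce to a base case of size 1. The algorithm makes 1 recursive call at each level.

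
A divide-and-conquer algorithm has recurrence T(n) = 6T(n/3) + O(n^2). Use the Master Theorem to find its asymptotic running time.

Master Theorem for T(n) = 6T(n/3) + O(n^2):

a = 6, b = 3, c = 2
log_b(a) = log_3(6) = 1.6309

Case 3: c = 2 > log_3(6) = 1.6309
T(n) = O(n^2) = O(n^2)

For T(n) = 6T(n/3) + O(n^2): log_3(6) = 1.6309. This is Case 3 of the Master Theorem (c > log_b(a), work dominated by root), giving O(n^2).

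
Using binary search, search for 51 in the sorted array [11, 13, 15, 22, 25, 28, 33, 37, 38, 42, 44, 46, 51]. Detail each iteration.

Binary search for 51 in [11, 13, 15, 22, 25, 28, 33, 37, 38, 42, 44, 46, 51]:

lo=0, hi=12, mid=6, arr[mid]=33 -> 33 < 51, search right half
lo=7, hi=12, mid=9, arr[mid]=42 -> 42 < 51, search right half
lo=10, hi=12, mid=11, arr[mid]=46 -> 46 < 51, search right half
lo=12, hi=12, mid=12, arr[mid]=51 -> Found target at index 12!

Binary search finds 51 at index 12 after 4 comparisons. The search repeatedly halves the search space by comparing with the middle element.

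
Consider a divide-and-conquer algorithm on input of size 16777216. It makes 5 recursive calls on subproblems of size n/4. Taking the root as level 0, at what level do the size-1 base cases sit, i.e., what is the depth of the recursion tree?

For divide and conquer with division factor 4:

Problem sizes at each level:
Level 0: 16777216
Level 1: 4194304
Level 2: 1048576
Level 3: 262144
Level 4: 65536
Level 5: 16384
Level 6: 4096
Level 7: 1024
Level 8: 256
Level 9: 64
Level 10: 16
Level 11: 4
Level 12: 1

The root is level 0 and the size-1 base case is level 12 (the tree spans levels 0 through 12, i.e. 13 levels counting the root), so the depth is the number of divisions: log_4(16777216) = 12

The recursion tree depth is log_4(16777216) = 12. At each level, the problem size is divided by 4, so it takes 12 divisions to reduce to a base case of size 1. The algorithm makes 5 recursive calls at each level.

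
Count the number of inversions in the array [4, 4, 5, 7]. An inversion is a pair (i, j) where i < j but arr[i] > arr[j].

Finding inversions in [4, 4, 5, 7]:


Total inversions: 0

The array has 0 inversions. It is already sorted.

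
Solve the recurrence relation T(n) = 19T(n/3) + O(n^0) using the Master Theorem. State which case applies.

Master Theorem for T(n) = 19T(n/3) + O(n^0):

a = 19, b = 3, c = 0
log_b(a) = log_3(19) = 2.6801

Case 1: c = 0 < log_3(19) = 2.6801
T(n) = O(n^(log_3 19))

For T(n) = 19T(n/3) + O(n^0): log_3(19) = 2.6801. This is Case 1 of the Master Theorem (c < log_b(a), work dominated by leaves), giving O(n^(log_3 19)).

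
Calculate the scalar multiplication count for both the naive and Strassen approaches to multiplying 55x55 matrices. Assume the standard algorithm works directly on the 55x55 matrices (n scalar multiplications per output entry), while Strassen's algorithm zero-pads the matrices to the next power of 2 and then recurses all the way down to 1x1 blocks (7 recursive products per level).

Matrix multiplication for 55x55 matrices:

Strassen's algorithm requires power-of-2 dimensions. Pad 55x55 to 64x64 (next power of 2).

Standard algorithm: 55^3 = 166375 multiplications
Strassen's algorithm: 7^(log2(64)) = 7^6 = 117649 multiplications
Savings: 166375 - 117649 = 48726 multiplications

Standard: 166375 multiplications (55^3). Strassen: 117649 multiplications (7^6, after padding to 64x64). Strassen reduces 8 recursive multiplications to 7 at each level.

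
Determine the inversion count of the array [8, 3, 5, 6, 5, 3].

Finding inversions in [8, 3, 5, 6, 5, 3]:

(0, 1): arr[0]=8 > arr[1]=3
(0, 2): arr[0]=8 > arr[2]=5
(0, 3): arr[0]=8 > arr[3]=6
(0, 4): arr[0]=8 > arr[4]=5
(0, 5): arr[0]=8 > arr[5]=3
(2, 5): arr[2]=5 > arr[5]=3
(3, 4): arr[3]=6 > arr[4]=5
(3, 5): arr[3]=6 > arr[5]=3
(4, 5): arr[4]=5 > arr[5]=3

Total inversions: 9

The array has 9 inversion(s): (0,1), (0,2), (0,3), (0,4), (0,5), (2,5), (3,4), (3,5), (4,5). Each pair (i,j) satisfies i < j and arr[i] > arr[j].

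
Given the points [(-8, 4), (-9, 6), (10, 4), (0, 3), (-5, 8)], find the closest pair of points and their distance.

Computing all pairwise distances among 5 points:

d((-8, 4), (-9, 6)) = 2.2361 <-- minimum
d((-8, 4), (10, 4)) = 18.0
d((-8, 4), (0, 3)) = 8.0623
d((-8, 4), (-5, 8)) = 5.0
d((-9, 6), (10, 4)) = 19.105
d((-9, 6), (0, 3)) = 9.4868
d((-9, 6), (-5, 8)) = 4.4721
d((10, 4), (0, 3)) = 10.0499
d((10, 4), (-5, 8)) = 15.5242
d((0, 3), (-5, 8)) = 7.0711

Closest pair: (-8, 4) and (-9, 6) with distance 2.2361

The closest pair is (-8, 4) and (-9, 6) with Euclidean distance 2.2361. For 5 points, brute-force pairwise comparison is shown above. For large n, the divide-and-conquer algorithm (sort by x, recurse on halves, check the dividing strip) achieves O(n log n).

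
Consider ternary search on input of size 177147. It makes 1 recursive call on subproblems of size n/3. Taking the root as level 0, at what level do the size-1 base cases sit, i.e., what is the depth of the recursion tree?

For divide and conquer with division factor 3:

Problem sizes at each level:
Level 0: 177147
Level 1: 59049
Level 2: 19683
Level 3: 6561
Level 4: 2187
Level 5: 729
Level 6: 243
Level 7: 81
Level 8: 27
Level 9: 9
Level 10: 3
Level 11: 1

The root is level 0 and the size-1 base case is level 11 (the tree spans levels 0 through 11, i.e. 12 levels counting the root), so the depth is the number of divisions: log_3(177147) = 11

The recursion tree depth is log_3(177147) = 11. At each level, the problem size is divided by 3, so it takes 11 divisions to reduce to a base case of size 1. The algorithm makes 1 recursive call at each level.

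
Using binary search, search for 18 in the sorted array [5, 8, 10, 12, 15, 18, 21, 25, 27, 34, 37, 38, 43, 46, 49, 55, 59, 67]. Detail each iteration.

Binary search for 18 in [5, 8, 10, 12, 15, 18, 21, 25, 27, 34, 37, 38, 43, 46, 49, 55, 59, 67]:

lo=0, hi=17, mid=8, arr[mid]=27 -> 27 > 18, search left half
lo=0, hi=7, mid=3, arr[mid]=12 -> 12 < 18, search right half
lo=4, hi=7, mid=5, arr[mid]=18 -> Found target at index 5!

Binary search finds 18 at index 5 after 3 comparisons. The search repeatedly halves the search space by comparing with the middle element.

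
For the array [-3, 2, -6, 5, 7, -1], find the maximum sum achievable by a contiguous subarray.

Using Kadane's algorithm on [-3, 2, -6, 5, 7, -1]:

Scanning through the array:
Position 1 (value 2): max_ending_here = 2, max_so_far = 2
Position 2 (value -6): max_ending_here = -4, max_so_far = 2
Position 3 (value 5): max_ending_here = 5, max_so_far = 5
Position 4 (value 7): max_ending_here = 12, max_so_far = 12
Position 5 (value -1): max_ending_here = 11, max_so_far = 12

Maximum subarray: [5, 7]
Maximum sum: 12

The maximum subarray is [5, 7] with sum 12. This subarray runs from index 3 to index 4.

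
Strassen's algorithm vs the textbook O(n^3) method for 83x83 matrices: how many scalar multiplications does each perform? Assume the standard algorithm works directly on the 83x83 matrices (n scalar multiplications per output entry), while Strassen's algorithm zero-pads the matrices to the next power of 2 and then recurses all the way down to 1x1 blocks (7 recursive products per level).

Matrix multiplication for 83x83 matrices:

Strassen's algorithm requires power-of-2 dimensions. Pad 83x83 to 128x128 (next power of 2).

Standard algorithm: 83^3 = 571787 multiplications
Strassen's algorithm: 7^(log2(128)) = 7^7 = 823543 multiplications
Difference: 571787 - 823543 = -251756 (Strassen uses MORE here due to padding overhead — for small or just-over-power-of-2 n, padding can outweigh the per-level savings)

Standard: 571787 multiplications (83^3). Strassen: 823543 multiplications (7^7, after padding to 128x128). Strassen reduces 8 recursive multiplications to 7 at each level.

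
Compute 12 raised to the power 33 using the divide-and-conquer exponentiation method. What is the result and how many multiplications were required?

Computing 12^33 by squaring (build up from 12^1; each line after the first costs one multiplication):

12^1 = 12
12^2 = (12^1)^2 = 12^2 = 144
12^4 = (12^2)^2 = 144^2 = 20736
12^8 = (12^4)^2 = 20736^2 = 429981696
12^16 = (12^8)^2 = 429981696^2 = 184884258895036416
12^32 = (12^16)^2 = 184884258895036416^2 = 34182189187166852111368841966125056
12^33 = 12 * 12^32 = 12 * 34182189187166852111368841966125056 = 410186270246002225336426103593500672

Result: 410186270246002225336426103593500672
Multiplications needed: 6 (6 lines after 12^1)

12^33 = 410186270246002225336426103593500672. Using exponentiation by squaring, this requires 6 multiplications. The key idea: if the exponent is even, square the half-power; if odd, multiply by the base once.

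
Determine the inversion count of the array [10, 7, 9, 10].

Finding inversions in [10, 7, 9, 10]:

(0, 1): arr[0]=10 > arr[1]=7
(0, 2): arr[0]=10 > arr[2]=9

Total inversions: 2

The array has 2 inversion(s): (0,1), (0,2). Each pair (i,j) satisfies i < j and arr[i] > arr[j].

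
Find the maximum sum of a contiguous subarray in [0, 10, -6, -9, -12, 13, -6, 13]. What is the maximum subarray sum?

Using Kadane's algorithm on [0, 10, -6, -9, -12, 13, -6, 13]:

Scanning through the array:
Position 1 (value 10): max_ending_here = 10, max_so_far = 10
Position 2 (value -6): max_ending_here = 4, max_so_far = 10
Position 3 (value -9): max_ending_here = -5, max_so_far = 10
Position 4 (value -12): max_ending_here = -12, max_so_far = 10
Position 5 (value 13): max_ending_here = 13, max_so_far = 13
Position 6 (value -6): max_ending_here = 7, max_so_far = 13
Position 7 (value 13): max_ending_here = 20, max_so_far = 20

Maximum subarray: [13, -6, 13]
Maximum sum: 20

The maximum subarray is [13, -6, 13] with sum 20. This subarray runs from index 5 to index 7.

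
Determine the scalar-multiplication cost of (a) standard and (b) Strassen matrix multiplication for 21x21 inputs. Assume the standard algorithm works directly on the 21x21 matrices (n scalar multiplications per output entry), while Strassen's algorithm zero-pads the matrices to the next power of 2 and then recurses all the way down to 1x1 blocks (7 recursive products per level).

Matrix multiplication for 21x21 matrices:

Strassen's algorithm requires power-of-2 dimensions. Pad 21x21 to 32x32 (next power of 2).

Standard algorithm: 21^3 = 9261 multiplications
Strassen's algorithm: 7^(log2(32)) = 7^5 = 16807 multiplications
Difference: 9261 - 16807 = -7546 (Strassen uses MORE here due to padding overhead — for small or just-over-power-of-2 n, padding can outweigh the per-level savings)

Standard: 9261 multiplications (21^3). Strassen: 16807 multiplications (7^5, after padding to 32x32). Strassen reduces 8 recursive multiplications to 7 at each level.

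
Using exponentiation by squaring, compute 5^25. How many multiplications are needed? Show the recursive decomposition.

Computing 5^25 by squaring (build up from 5^1; each line after the first costs one multiplication):

5^1 = 5
5^2 = (5^1)^2 = 5^2 = 25
5^3 = 5 * 5^2 = 5 * 25 = 125
5^6 = (5^3)^2 = 125^2 = 15625
5^12 = (5^6)^2 = 15625^2 = 244140625
5^24 = (5^12)^2 = 244140625^2 = 59604644775390625
5^25 = 5 * 5^24 = 5 * 59604644775390625 = 298023223876953125

Result: 298023223876953125
Multiplications needed: 6 (6 lines after 5^1)

5^25 = 298023223876953125. Using exponentiation by squaring, this requires 6 multiplications. The key idea: if the exponent is even, square the half-power; if odd, multiply by the base once.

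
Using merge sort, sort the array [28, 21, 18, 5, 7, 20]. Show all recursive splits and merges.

Merge sort trace:

Split: [28, 21, 18, 5, 7, 20] -> [28, 21, 18] and [5, 7, 20]
  Split: [28, 21, 18] -> [28] and [21, 18]
    Split: [21, 18] -> [21] and [18]
    Merge: [21] + [18] -> [18, 21]
  Merge: [28] + [18, 21] -> [18, 21, 28]
  Split: [5, 7, 20] -> [5] and [7, 20]
    Split: [7, 20] -> [7] and [20]
    Merge: [7] + [20] -> [7, 20]
  Merge: [5] + [7, 20] -> [5, 7, 20]
Merge: [18, 21, 28] + [5, 7, 20] -> [5, 7, 18, 20, 21, 28]

Final sorted array: [5, 7, 18, 20, 21, 28]

The merge sort proceeds by recursively splitting the array and merging sorted halves.
After all merges, the sorted array is [5, 7, 18, 20, 21, 28].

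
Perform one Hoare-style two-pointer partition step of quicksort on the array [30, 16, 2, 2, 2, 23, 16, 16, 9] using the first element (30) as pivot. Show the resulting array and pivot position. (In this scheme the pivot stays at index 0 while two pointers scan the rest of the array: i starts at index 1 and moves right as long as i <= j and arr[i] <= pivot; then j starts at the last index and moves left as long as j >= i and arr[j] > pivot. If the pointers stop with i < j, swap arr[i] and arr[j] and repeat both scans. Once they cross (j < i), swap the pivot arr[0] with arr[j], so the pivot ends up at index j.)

Hoare-style two-pointer partition with pivot = 30:

Initial array: [30, 16, 2, 2, 2, 23, 16, 16, 9]

Pointers start at i = 1, j = 8.
i ends at 9, j ends at 8: the pointers have crossed (j < i), so scanning stops.

Swap pivot arr[0] with arr[8] to place pivot at position 8: [9, 16, 2, 2, 2, 23, 16, 16, 30]
Pivot position: 8

After partitioning with pivot 30, the array becomes [9, 16, 2, 2, 2, 23, 16, 16, 30]. The pivot is placed at index 8. All elements to the left of the pivot are <= 30, and all elements to the right are > 30.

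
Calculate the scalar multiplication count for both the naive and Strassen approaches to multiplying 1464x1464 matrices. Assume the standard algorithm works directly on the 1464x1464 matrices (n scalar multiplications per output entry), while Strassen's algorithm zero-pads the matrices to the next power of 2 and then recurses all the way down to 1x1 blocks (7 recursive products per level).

Matrix multiplication for 1464x1464 matrices:

Strassen's algorithm requires power-of-2 dimensions. Pad 1464x1464 to 2048x2048 (next power of 2).

Standard algorithm: 1464^3 = 3137785344 multiplications
Strassen's algorithm: 7^(log2(2048)) = 7^11 = 1977326743 multiplications
Savings: 3137785344 - 1977326743 = 1160458601 multiplications

Standard: 3137785344 multiplications (1464^3). Strassen: 1977326743 multiplications (7^11, after padding to 2048x2048). Strassen reduces 8 recursive multiplications to 7 at each level.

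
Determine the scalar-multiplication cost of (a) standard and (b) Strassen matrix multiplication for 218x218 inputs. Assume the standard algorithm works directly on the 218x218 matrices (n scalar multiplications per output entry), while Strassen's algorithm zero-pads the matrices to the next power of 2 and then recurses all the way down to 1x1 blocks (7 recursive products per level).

Matrix multiplication for 218x218 matrices:

Strassen's algorithm requires power-of-2 dimensions. Pad 218x218 to 256x256 (next power of 2).

Standard algorithm: 218^3 = 10360232 multiplications
Strassen's algorithm: 7^(log2(256)) = 7^8 = 5764801 multiplications
Savings: 10360232 - 5764801 = 4595431 multiplications

Standard: 10360232 multiplications (218^3). Strassen: 5764801 multiplications (7^8, after padding to 256x256). Strassen reduces 8 recursive multiplications to 7 at each level.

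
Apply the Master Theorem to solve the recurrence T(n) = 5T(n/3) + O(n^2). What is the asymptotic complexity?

Master Theorem for T(n) = 5T(n/3) + O(n^2):

a = 5, b = 3, c = 2
log_b(a) = log_3(5) = 1.4650

Case 3: c = 2 > log_3(5) = 1.4650
T(n) = O(n^2) = O(n^2)

For T(n) = 5T(n/3) + O(n^2): log_3(5) = 1.4650. This is Case 3 of the Master Theorem (c > log_b(a), work dominated by root), giving O(n^2).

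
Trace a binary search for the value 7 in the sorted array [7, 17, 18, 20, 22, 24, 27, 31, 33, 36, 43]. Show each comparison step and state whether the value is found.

Binary search for 7 in [7, 17, 18, 20, 22, 24, 27, 31, 33, 36, 43]:

lo=0, hi=10, mid=5, arr[mid]=24 -> 24 > 7, search left half
lo=0, hi=4, mid=2, arr[mid]=18 -> 18 > 7, search left half
lo=0, hi=1, mid=0, arr[mid]=7 -> Found target at index 0!

Binary search finds 7 at index 0 after 3 comparisons. The search repeatedly halves the search space by comparing with the middle element.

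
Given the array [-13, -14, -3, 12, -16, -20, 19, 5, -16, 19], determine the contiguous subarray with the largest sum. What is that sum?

Using Kadane's algorithm on [-13, -14, -3, 12, -16, -20, 19, 5, -16, 19]:

Scanning through the array:
Position 1 (value -14): max_ending_here = -14, max_so_far = -13
Position 2 (value -3): max_ending_here = -3, max_so_far = -3
Position 3 (value 12): max_ending_here = 12, max_so_far = 12
Position 4 (value -16): max_ending_here = -4, max_so_far = 12
Position 5 (value -20): max_ending_here = -20, max_so_far = 12
Position 6 (value 19): max_ending_here = 19, max_so_far = 19
Position 7 (value 5): max_ending_here = 24, max_so_far = 24
Position 8 (value -16): max_ending_here = 8, max_so_far = 24
Position 9 (value 19): max_ending_here = 27, max_so_far = 27

Maximum subarray: [19, 5, -16, 19]
Maximum sum: 27

The maximum subarray is [19, 5, -16, 19] with sum 27. This subarray runs from index 6 to index 9.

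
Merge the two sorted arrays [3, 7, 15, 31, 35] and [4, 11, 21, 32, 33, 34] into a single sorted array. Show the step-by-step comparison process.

Merging process:

Compare 3 vs 4: take 3 from left. Merged: [3]
Compare 7 vs 4: take 4 from right. Merged: [3, 4]
Compare 7 vs 11: take 7 from left. Merged: [3, 4, 7]
Compare 15 vs 11: take 11 from right. Merged: [3, 4, 7, 11]
Compare 15 vs 21: take 15 from left. Merged: [3, 4, 7, 11, 15]
Compare 31 vs 21: take 21 from right. Merged: [3, 4, 7, 11, 15, 21]
Compare 31 vs 32: take 31 from left. Merged: [3, 4, 7, 11, 15, 21, 31]
Compare 35 vs 32: take 32 from right. Merged: [3, 4, 7, 11, 15, 21, 31, 32]
Compare 35 vs 33: take 33 from right. Merged: [3, 4, 7, 11, 15, 21, 31, 32, 33]
Compare 35 vs 34: take 34 from right. Merged: [3, 4, 7, 11, 15, 21, 31, 32, 33, 34]
Append remaining from left: [35]. Merged: [3, 4, 7, 11, 15, 21, 31, 32, 33, 34, 35]

Final merged array: [3, 4, 7, 11, 15, 21, 31, 32, 33, 34, 35]
Total comparisons: 10

The merged array is [3, 4, 7, 11, 15, 21, 31, 32, 33, 34, 35], requiring 10 comparisons. The merge step runs in O(n) time where n is the total number of elements.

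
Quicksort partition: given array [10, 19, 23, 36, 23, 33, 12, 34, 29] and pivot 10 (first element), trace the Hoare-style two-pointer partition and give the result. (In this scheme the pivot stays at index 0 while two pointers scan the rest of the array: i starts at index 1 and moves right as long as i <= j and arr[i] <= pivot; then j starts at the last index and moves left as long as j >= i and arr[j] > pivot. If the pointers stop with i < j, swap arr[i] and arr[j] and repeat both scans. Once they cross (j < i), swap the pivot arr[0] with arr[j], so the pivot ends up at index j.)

Hoare-style two-pointer partition with pivot = 10:

Initial array: [10, 19, 23, 36, 23, 33, 12, 34, 29]

Pointers start at i = 1, j = 8.
i ends at 1, j ends at 0: the pointers have crossed (j < i), so scanning stops.

j = 0, so swapping arr[0] with arr[j] leaves the pivot at position 0: [10, 19, 23, 36, 23, 33, 12, 34, 29]
Pivot position: 0

After partitioning with pivot 10, the array becomes [10, 19, 23, 36, 23, 33, 12, 34, 29]. The pivot is placed at index 0. All elements to the left of the pivot are <= 10, and all elements to the right are > 10.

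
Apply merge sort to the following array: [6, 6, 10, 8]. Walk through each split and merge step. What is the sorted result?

Merge sort trace:

Split: [6, 6, 10, 8] -> [6, 6] and [10, 8]
  Split: [6, 6] -> [6] and [6]
  Merge: [6] + [6] -> [6, 6]
  Split: [10, 8] -> [10] and [8]
  Merge: [10] + [8] -> [8, 10]
Merge: [6, 6] + [8, 10] -> [6, 6, 8, 10]

Final sorted array: [6, 6, 8, 10]

The merge sort proceeds by recursively splitting the array and merging sorted halves.
After all merges, the sorted array is [6, 6, 8, 10].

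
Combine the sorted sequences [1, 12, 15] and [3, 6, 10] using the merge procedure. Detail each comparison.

Merging process:

Compare 1 vs 3: take 1 from left. Merged: [1]
Compare 12 vs 3: take 3 from right. Merged: [1, 3]
Compare 12 vs 6: take 6 from right. Merged: [1, 3, 6]
Compare 12 vs 10: take 10 from right. Merged: [1, 3, 6, 10]
Append remaining from left: [12, 15]. Merged: [1, 3, 6, 10, 12, 15]

Final merged array: [1, 3, 6, 10, 12, 15]
Total comparisons: 4

The merged array is [1, 3, 6, 10, 12, 15], requiring 4 comparisons. The merge step runs in O(n) time where n is the total number of elements.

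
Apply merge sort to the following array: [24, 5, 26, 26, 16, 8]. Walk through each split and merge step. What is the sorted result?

Merge sort trace:

Split: [24, 5, 26, 26, 16, 8] -> [24, 5, 26] and [26, 16, 8]
  Split: [24, 5, 26] -> [24] and [5, 26]
    Split: [5, 26] -> [5] and [26]
    Merge: [5] + [26] -> [5, 26]
  Merge: [24] + [5, 26] -> [5, 24, 26]
  Split: [26, 16, 8] -> [26] and [16, 8]
    Split: [16, 8] -> [16] and [8]
    Merge: [16] + [8] -> [8, 16]
  Merge: [26] + [8, 16] -> [8, 16, 26]
Merge: [5, 24, 26] + [8, 16, 26] -> [5, 8, 16, 24, 26, 26]

Final sorted array: [5, 8, 16, 24, 26, 26]

The merge sort proceeds by recursively splitting the array and merging sorted halves.
After all merges, the sorted array is [5, 8, 16, 24, 26, 26].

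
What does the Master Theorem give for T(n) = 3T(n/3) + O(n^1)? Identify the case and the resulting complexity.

Master Theorem for T(n) = 3T(n/3) + O(n^1):

a = 3, b = 3, c = 1
log_b(a) = log_3(3) = 1.0000

Case 2: c = 1 = log_3(3) = 1.0000
T(n) = O(n^1 log n) = O(n log n)

For T(n) = 3T(n/3) + O(n^1): log_3(3) = 1.0000. This is Case 2 of the Master Theorem (c = log_b(a), equal work at all levels), giving O(n log n).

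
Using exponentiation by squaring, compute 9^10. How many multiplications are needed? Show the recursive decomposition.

Computing 9^10 by squaring (build up from 9^1; each line after the first costs one multiplication):

9^1 = 9
9^2 = (9^1)^2 = 9^2 = 81
9^4 = (9^2)^2 = 81^2 = 6561
9^5 = 9 * 9^4 = 9 * 6561 = 59049
9^10 = (9^5)^2 = 59049^2 = 3486784401

Result: 3486784401
Multiplications needed: 4 (4 lines after 9^1)

9^10 = 3486784401. Using exponentiation by squaring, this requires 4 multiplications. The key idea: if the exponent is even, square the half-power; if odd, multiply by the base once.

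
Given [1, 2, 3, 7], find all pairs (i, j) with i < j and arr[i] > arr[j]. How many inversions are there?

Finding inversions in [1, 2, 3, 7]:


Total inversions: 0

The array has 0 inversions. It is already sorted.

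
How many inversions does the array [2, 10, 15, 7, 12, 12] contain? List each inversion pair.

Finding inversions in [2, 10, 15, 7, 12, 12]:

(1, 3): arr[1]=10 > arr[3]=7
(2, 3): arr[2]=15 > arr[3]=7
(2, 4): arr[2]=15 > arr[4]=12
(2, 5): arr[2]=15 > arr[5]=12

Total inversions: 4

The array has 4 inversion(s): (1,3), (2,3), (2,4), (2,5). Each pair (i,j) satisfies i < j and arr[i] > arr[j].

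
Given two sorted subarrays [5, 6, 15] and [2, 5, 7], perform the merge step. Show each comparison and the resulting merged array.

Merging process:

Compare 5 vs 2: take 2 from right. Merged: [2]
Compare 5 vs 5: take 5 from left. Merged: [2, 5]
Compare 6 vs 5: take 5 from right. Merged: [2, 5, 5]
Compare 6 vs 7: take 6 from left. Merged: [2, 5, 5, 6]
Compare 15 vs 7: take 7 from right. Merged: [2, 5, 5, 6, 7]
Append remaining from left: [15]. Merged: [2, 5, 5, 6, 7, 15]

Final merged array: [2, 5, 5, 6, 7, 15]
Total comparisons: 5

The merged array is [2, 5, 5, 6, 7, 15], requiring 5 comparisons. The merge step runs in O(n) time where n is the total number of elements.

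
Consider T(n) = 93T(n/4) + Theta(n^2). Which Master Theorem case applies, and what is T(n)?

Master Theorem for T(n) = 93T(n/4) + O(n^2):

a = 93, b = 4, c = 2
log_b(a) = log_4(93) = 3.2696

Case 1: c = 2 < log_4(93) = 3.2696
T(n) = O(n^(log_4 93))

For T(n) = 93T(n/4) + O(n^2): log_4(93) = 3.2696. This is Case 1 of the Master Theorem (c < log_b(a), work dominated by leaves), giving O(n^(log_4 93)).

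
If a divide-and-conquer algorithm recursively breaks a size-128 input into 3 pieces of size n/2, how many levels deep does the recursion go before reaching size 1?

For divide and conquer with division factor 2:

Problem sizes at each level:
Level 0: 128
Level 1: 64
Level 2: 32
Level 3: 16
Level 4: 8
Level 5: 4
Level 6: 2
Level 7: 1

The root is level 0 and the size-1 base case is level 7 (the tree spans levels 0 through 7, i.e. 8 levels counting the root), so the depth is the number of divisions: log_2(128) = 7

The recursion tree depth is log_2(128) = 7. At each level, the problem size is divided by 2, so it takes 7 divisions to reduce to a base case of size 1. The algorithm makes 3 recursive calls at each level.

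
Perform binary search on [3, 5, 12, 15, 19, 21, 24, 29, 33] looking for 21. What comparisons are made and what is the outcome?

Binary search for 21 in [3, 5, 12, 15, 19, 21, 24, 29, 33]:

lo=0, hi=8, mid=4, arr[mid]=19 -> 19 < 21, search right half
lo=5, hi=8, mid=6, arr[mid]=24 -> 24 > 21, search left half
lo=5, hi=5, mid=5, arr[mid]=21 -> Found target at index 5!

Binary search finds 21 at index 5 after 3 comparisons. The search repeatedly halves the search space by comparing with the middle element.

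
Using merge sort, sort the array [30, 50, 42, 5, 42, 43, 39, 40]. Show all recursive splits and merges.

Merge sort trace:

Split: [30, 50, 42, 5, 42, 43, 39, 40] -> [30, 50, 42, 5] and [42, 43, 39, 40]
  Split: [30, 50, 42, 5] -> [30, 50] and [42, 5]
    Split: [30, 50] -> [30] and [50]
    Merge: [30] + [50] -> [30, 50]
    Split: [42, 5] -> [42] and [5]
    Merge: [42] + [5] -> [5, 42]
  Merge: [30, 50] + [5, 42] -> [5, 30, 42, 50]
  Split: [42, 43, 39, 40] -> [42, 43] and [39, 40]
    Split: [42, 43] -> [42] and [43]
    Merge: [42] + [43] -> [42, 43]
    Split: [39, 40] -> [39] and [40]
    Merge: [39] + [40] -> [39, 40]
  Merge: [42, 43] + [39, 40] -> [39, 40, 42, 43]
Merge: [5, 30, 42, 50] + [39, 40, 42, 43] -> [5, 30, 39, 40, 42, 42, 43, 50]

Final sorted array: [5, 30, 39, 40, 42, 42, 43, 50]

The merge sort proceeds by recursively splitting the array and merging sorted halves.
After all merges, the sorted array is [5, 30, 39, 40, 42, 42, 43, 50].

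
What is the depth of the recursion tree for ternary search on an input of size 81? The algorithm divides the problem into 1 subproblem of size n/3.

For divide and conquer with division factor 3:

Problem sizes at each level:
Level 0: 81
Level 1: 27
Level 2: 9
Level 3: 3
Level 4: 1

The root is level 0 and the size-1 base case is level 4 (the tree spans levels 0 through 4, i.e. 5 levels counting the root), so the depth is the number of divisions: log_3(81) = 4

The recursion tree depth is log_3(81) = 4. At each level, the problem size is divided by 3, so it takes 4 divisions to reduce to a base case of size 1. The algorithm makes 1 recursive call at each level.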